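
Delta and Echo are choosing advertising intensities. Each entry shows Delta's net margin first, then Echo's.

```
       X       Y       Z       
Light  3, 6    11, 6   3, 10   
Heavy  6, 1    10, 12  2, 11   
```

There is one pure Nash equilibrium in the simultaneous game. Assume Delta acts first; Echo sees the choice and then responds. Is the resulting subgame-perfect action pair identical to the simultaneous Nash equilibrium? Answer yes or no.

no

Solve by backward induction (Delta leads).
- Light: Echo compares 6, 6, 10 and picks Z; Delta would get 3.
- Heavy: Echo compares 1, 12, 11 and picks Y; Delta would get 10.
Maximizing over 3, 10, Delta chooses Heavy. Subgame-perfect outcome: (Heavy, Y) with payoffs (10, 12).
Now find the simultaneous Nash equilibrium.
Delta's best replies: X→Heavy; Y→Light; Z→Light.
Echo's best replies: Light→Z; Heavy→Y.
Only (Light, Z) has each player best-responding; Nash payoffs (3, 10).
Sequential outcome (Heavy, Y) differs from the Nash profile (Light, Z).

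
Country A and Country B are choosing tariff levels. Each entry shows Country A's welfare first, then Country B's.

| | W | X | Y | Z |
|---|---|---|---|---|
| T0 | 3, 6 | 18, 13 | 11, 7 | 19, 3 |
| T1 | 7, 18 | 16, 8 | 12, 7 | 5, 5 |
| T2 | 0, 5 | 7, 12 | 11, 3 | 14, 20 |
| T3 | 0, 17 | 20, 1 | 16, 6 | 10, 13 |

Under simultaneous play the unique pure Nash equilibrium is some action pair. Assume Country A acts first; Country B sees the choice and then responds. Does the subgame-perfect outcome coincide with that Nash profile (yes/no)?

Country B best-responds to each possible Country A move:
- T0: Country B compares 6, 13, 7, 3 and picks X; Country A would get 18.
- T1: Country B compares 18, 8, 7, 5 and picks W; Country A would get 7.
- T2: Country B compares 5, 12, 3, 20 and picks Z; Country A would get 14.
- T3: Country B compares 17, 1, 6, 13 and picks W; Country A would get 0.
Maximizing over 18, 7, 14, 0, Country A chooses T0. Subgame-perfect outcome: (T0, X) with payoffs (18, 13).
Under simultaneous play:
Country A's best replies: W→T1; X→T3; Y→T3; Z→T0.
Country B's best replies: T0→X; T1→W; T2→Z; T3→W.
The unique mutual best reply is (T1, W), giving (7, 18).
Sequential outcome (T0, X) differs from the Nash profile (T1, W).

no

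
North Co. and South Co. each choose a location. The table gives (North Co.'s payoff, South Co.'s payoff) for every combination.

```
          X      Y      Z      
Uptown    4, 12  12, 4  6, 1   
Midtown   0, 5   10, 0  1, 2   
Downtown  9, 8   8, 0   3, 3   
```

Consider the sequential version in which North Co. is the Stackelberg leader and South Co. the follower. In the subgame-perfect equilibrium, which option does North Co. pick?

Work backward from South Co.'s decision.
- Uptown: South Co. compares 12, 4, 1 and picks X; North Co. would get 4.
- Midtown: South Co. compares 5, 0, 2 and picks X; North Co. would get 0.
- Downtown: South Co. compares 8, 0, 3 and picks X; North Co. would get 9.
Maximizing over 4, 0, 9, North Co. chooses Downtown. Subgame-perfect outcome: (Downtown, X) with payoffs (9, 8).

Downtown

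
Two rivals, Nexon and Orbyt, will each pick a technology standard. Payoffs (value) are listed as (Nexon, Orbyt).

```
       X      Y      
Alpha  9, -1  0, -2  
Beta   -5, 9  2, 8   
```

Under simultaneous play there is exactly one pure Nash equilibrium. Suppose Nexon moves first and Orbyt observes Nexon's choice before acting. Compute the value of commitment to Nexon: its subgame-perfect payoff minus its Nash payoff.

Backward induction with Nexon moving first.
- Alpha → Orbyt plays X (best of -1, -2); Nexon gets 9.
- Beta → Orbyt plays X (best of 9, 8); Nexon gets -5.
Maximizing over 9, -5, Nexon chooses Alpha. Subgame-perfect outcome: (Alpha, X) with payoffs (9, -1).
For the simultaneous game, intersect best replies.
Nexon's best replies: X→Alpha; Y→Beta.
Orbyt's best replies: Alpha→X; Beta→X.
The unique mutual best reply is (Alpha, X), giving (9, -1).
Nexon's commitment gain: 9 − 9 = 0.

0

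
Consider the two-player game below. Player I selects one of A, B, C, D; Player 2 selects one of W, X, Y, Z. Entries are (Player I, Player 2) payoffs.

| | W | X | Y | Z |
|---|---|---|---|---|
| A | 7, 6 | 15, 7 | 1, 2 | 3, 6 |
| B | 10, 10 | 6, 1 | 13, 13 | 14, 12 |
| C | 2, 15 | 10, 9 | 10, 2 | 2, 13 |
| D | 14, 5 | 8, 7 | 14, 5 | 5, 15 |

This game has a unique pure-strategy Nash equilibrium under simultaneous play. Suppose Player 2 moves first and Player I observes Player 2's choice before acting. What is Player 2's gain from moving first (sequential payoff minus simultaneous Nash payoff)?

Solve by backward induction (Player 2 leads).
- W: Player I compares 7, 10, 2, 14 and picks D; Player 2 would get 5.
- X: Player I compares 15, 6, 10, 8 and picks A; Player 2 would get 7.
- Y: Player I compares 1, 13, 10, 14 and picks D; Player 2 would get 5.
- Z: Player I compares 3, 14, 2, 5 and picks B; Player 2 would get 12.
Player 2's induced payoffs are 5, 7, 5, 12, so Player 2 commits to Z. Subgame-perfect outcome: (B, Z) with payoffs (14, 12).
Under simultaneous play:
Player I's best replies: W→D; X→A; Y→D; Z→B.
Player 2's best replies: A→X; B→Y; C→W; D→Z.
Only (A, X) has each player best-responding; Nash payoffs (15, 7).
Player 2's commitment gain: 12 − 7 = 5.

5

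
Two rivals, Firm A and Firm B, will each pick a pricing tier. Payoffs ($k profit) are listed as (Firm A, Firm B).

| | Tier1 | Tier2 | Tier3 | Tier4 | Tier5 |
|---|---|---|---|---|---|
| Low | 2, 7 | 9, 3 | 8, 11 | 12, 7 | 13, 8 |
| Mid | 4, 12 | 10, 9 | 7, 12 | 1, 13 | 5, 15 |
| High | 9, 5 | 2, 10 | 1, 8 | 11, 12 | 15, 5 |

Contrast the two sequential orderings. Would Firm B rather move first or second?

second

If Firm A leads: Firm B's best replies are Low→Tier3, Mid→Tier5, High→Tier4; Firm A's induced payoffs 8, 5, 11; outcome (High, Tier4), payoffs (11, 12).
If Firm B leads: Firm A's best replies are Tier1→High, Tier2→Mid, Tier3→Low, Tier4→Low, Tier5→High; Firm B's induced payoffs 5, 9, 11, 7, 5; outcome (Low, Tier3), payoffs (8, 11).
Firm B gets 11 moving first and 12 moving second, so Firm B prefers to move second.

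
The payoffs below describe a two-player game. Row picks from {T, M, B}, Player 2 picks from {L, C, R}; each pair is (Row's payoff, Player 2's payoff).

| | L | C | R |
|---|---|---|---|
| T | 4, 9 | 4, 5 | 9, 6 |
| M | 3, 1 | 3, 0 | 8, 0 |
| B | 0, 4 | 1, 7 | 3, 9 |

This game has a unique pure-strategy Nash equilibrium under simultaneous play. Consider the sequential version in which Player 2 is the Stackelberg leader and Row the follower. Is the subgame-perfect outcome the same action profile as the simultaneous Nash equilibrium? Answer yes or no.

yes

Work backward from Row's decision.
- L: BR = T, leader payoff 9.
- C: BR = T, leader payoff 5.
- R: BR = T, leader payoff 6.
Among 9, 5, 6, the best is 9 at L. Subgame-perfect outcome: (T, L) with payoffs (4, 9).
For the simultaneous game, intersect best replies.
Row's best replies: L→T; C→T; R→T.
Player 2's best replies: T→L; M→L; B→R.
The unique mutual best reply is (T, L), giving (4, 9).
Sequential outcome (T, L) coincides with the Nash profile (T, L).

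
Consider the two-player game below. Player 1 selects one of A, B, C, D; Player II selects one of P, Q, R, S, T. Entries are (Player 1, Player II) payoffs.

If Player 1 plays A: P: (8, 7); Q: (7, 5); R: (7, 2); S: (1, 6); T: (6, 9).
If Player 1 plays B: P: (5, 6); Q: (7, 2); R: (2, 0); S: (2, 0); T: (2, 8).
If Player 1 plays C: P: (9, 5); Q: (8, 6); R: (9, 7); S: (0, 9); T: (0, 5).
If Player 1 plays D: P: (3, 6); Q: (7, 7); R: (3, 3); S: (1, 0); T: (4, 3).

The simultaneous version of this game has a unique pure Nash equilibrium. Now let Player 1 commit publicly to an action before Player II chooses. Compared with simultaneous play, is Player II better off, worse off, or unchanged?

Backward induction with Player 1 moving first.
- A: Player II compares 7, 5, 2, 6, 9 and picks T; Player 1 would get 6.
- B: Player II compares 6, 2, 0, 0, 8 and picks T; Player 1 would get 2.
- C: Player II compares 5, 6, 7, 9, 5 and picks S; Player 1 would get 0.
- D: Player II compares 6, 7, 3, 0, 3 and picks Q; Player 1 would get 7.
Maximizing over 6, 2, 0, 7, Player 1 chooses D. Subgame-perfect outcome: (D, Q) with payoffs (7, 7).
For the simultaneous game, intersect best replies.
Player 1's best replies: P→C; Q→C; R→C; S→B; T→A.
Player II's best replies: A→T; B→T; C→S; D→Q.
Only (A, T) has each player best-responding; Nash payoffs (6, 9).
Player II earns 7 sequentially versus 9 at the Nash outcome: worse off.

worse off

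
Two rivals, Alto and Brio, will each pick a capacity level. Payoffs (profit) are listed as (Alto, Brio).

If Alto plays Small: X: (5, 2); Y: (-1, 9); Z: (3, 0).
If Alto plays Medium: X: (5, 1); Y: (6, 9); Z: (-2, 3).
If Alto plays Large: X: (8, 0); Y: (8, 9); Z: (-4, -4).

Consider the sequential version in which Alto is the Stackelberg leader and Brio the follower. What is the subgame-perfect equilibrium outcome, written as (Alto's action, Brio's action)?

(Large, Y)

Brio best-responds to each possible Alto move:
- Small: BR = Y, leader payoff -1.
- Medium: BR = Y, leader payoff 6.
- Large: BR = Y, leader payoff 8.
Maximizing over -1, 6, 8, Alto chooses Large. Subgame-perfect outcome: (Large, Y) with payoffs (8, 9).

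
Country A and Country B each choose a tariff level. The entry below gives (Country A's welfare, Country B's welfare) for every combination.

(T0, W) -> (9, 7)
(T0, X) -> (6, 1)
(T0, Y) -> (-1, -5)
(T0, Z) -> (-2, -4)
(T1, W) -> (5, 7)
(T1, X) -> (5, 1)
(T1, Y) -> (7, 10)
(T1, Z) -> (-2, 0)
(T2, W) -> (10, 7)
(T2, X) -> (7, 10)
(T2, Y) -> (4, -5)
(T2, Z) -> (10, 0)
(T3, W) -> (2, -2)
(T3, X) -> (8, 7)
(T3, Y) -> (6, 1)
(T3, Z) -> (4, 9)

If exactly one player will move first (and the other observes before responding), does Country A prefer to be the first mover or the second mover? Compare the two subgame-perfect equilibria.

If Country A leads: Country B's best replies are T0→W, T1→Y, T2→X, T3→Z; Country A's induced payoffs 9, 7, 7, 4; outcome (T0, W), payoffs (9, 7).
If Country B leads: Country A's best replies are W→T2, X→T3, Y→T1, Z→T2; Country B's induced payoffs 7, 7, 10, 0; outcome (T1, Y), payoffs (7, 10).
Country A gets 9 moving first and 7 moving second, so Country A prefers to move first.

first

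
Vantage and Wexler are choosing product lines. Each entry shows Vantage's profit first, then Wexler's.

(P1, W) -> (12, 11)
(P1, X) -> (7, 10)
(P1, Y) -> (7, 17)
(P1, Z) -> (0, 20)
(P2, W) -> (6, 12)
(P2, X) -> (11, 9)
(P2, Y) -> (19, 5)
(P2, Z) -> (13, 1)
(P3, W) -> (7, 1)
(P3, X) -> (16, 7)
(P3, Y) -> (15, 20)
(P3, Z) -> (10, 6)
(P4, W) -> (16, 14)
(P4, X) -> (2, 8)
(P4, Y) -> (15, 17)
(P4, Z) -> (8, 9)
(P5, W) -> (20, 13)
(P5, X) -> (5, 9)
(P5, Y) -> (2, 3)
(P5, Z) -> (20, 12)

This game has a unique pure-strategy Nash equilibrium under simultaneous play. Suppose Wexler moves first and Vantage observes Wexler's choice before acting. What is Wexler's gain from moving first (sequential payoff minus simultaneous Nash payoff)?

0

Solve by backward induction (Wexler leads).
- W: Vantage compares 12, 6, 7, 16, 20 and picks P5; Wexler would get 13.
- X: Vantage compares 7, 11, 16, 2, 5 and picks P3; Wexler would get 7.
- Y: Vantage compares 7, 19, 15, 15, 2 and picks P2; Wexler would get 5.
- Z: Vantage compares 0, 13, 10, 8, 20 and picks P5; Wexler would get 12.
Wexler's induced payoffs are 13, 7, 5, 12, so Wexler commits to W. Subgame-perfect outcome: (P5, W) with payoffs (20, 13).
Under simultaneous play:
Vantage's best replies: W→P5; X→P3; Y→P2; Z→P5.
Wexler's best replies: P1→Z; P2→W; P3→Y; P4→Y; P5→W.
Only (P5, W) has each player best-responding; Nash payoffs (20, 13).
Wexler's commitment gain: 13 − 13 = 0.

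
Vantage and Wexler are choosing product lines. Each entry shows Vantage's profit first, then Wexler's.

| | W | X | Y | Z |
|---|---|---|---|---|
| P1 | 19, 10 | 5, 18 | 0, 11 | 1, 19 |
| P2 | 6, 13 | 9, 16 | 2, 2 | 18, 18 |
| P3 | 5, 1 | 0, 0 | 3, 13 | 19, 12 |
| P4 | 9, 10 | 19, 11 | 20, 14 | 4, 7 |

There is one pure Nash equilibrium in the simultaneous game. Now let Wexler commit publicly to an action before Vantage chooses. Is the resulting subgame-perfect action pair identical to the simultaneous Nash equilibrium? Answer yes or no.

Solve by backward induction (Wexler leads).
- W: BR = P1, leader payoff 10.
- X: BR = P4, leader payoff 11.
- Y: BR = P4, leader payoff 14.
- Z: BR = P3, leader payoff 12.
Among 10, 11, 14, 12, the best is 14 at Y. Subgame-perfect outcome: (P4, Y) with payoffs (20, 14).
Under simultaneous play:
Vantage's best replies: W→P1; X→P4; Y→P4; Z→P3.
Wexler's best replies: P1→Z; P2→Z; P3→Y; P4→Y.
The unique mutual best reply is (P4, Y), giving (20, 14).
Sequential outcome (P4, Y) coincides with the Nash profile (P4, Y).

yes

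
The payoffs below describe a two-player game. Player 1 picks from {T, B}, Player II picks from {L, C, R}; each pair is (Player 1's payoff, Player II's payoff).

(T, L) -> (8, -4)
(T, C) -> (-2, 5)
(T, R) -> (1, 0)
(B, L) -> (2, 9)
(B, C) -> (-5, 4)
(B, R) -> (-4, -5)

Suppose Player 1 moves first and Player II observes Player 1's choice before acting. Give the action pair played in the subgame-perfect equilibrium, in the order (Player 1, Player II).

Player II best-responds to each possible Player 1 move:
- T: BR = C, leader payoff -2.
- B: BR = L, leader payoff 2.
Maximizing over -2, 2, Player 1 chooses B. Subgame-perfect outcome: (B, L) with payoffs (2, 9).

(B, L)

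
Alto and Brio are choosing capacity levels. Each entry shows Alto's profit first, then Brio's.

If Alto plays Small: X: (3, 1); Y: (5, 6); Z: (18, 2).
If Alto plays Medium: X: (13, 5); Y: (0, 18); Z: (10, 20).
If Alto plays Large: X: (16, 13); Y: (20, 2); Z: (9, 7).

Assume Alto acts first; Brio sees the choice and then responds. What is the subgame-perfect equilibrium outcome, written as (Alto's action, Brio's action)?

(Large, X)

Work backward from Brio's decision.
- Small: BR = Y, leader payoff 5.
- Medium: BR = Z, leader payoff 10.
- Large: BR = X, leader payoff 16.
Alto's induced payoffs are 5, 10, 16, so Alto commits to Large. Subgame-perfect outcome: (Large, X) with payoffs (16, 13).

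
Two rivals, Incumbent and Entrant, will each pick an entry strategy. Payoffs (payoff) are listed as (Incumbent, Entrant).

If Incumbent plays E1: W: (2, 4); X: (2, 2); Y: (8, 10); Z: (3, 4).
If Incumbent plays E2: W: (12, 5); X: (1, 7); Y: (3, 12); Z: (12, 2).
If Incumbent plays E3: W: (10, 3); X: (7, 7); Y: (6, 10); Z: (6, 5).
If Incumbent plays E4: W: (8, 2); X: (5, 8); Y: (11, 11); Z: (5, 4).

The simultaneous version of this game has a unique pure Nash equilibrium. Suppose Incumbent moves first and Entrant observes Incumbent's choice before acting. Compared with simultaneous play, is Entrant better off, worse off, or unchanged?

Backward induction with Incumbent moving first.
- E1: BR = Y, leader payoff 8.
- E2: BR = Y, leader payoff 3.
- E3: BR = Y, leader payoff 6.
- E4: BR = Y, leader payoff 11.
Among 8, 3, 6, 11, the best is 11 at E4. Subgame-perfect outcome: (E4, Y) with payoffs (11, 11).
Under simultaneous play:
Incumbent's best replies: W→E2; X→E3; Y→E4; Z→E2.
Entrant's best replies: E1→Y; E2→Y; E3→Y; E4→Y.
The unique mutual best reply is (E4, Y), giving (11, 11).
Entrant earns 11 sequentially versus 11 at the Nash outcome: unchanged.

unchanged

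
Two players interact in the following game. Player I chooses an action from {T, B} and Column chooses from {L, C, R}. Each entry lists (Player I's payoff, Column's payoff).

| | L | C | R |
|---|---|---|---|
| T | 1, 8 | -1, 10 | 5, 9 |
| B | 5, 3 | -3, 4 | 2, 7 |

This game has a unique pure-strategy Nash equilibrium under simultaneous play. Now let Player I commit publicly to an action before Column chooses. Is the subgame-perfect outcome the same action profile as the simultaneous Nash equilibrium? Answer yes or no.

no

Backward induction with Player I moving first.
- T → Column plays C (best of 8, 10, 9); Player I gets -1.
- B → Column plays R (best of 3, 4, 7); Player I gets 2.
Player I's induced payoffs are -1, 2, so Player I commits to B. Subgame-perfect outcome: (B, R) with payoffs (2, 7).
Under simultaneous play:
Player I's best replies: L→B; C→T; R→T.
Column's best replies: T→C; B→R.
The unique mutual best reply is (T, C), giving (-1, 10).
Sequential outcome (B, R) differs from the Nash profile (T, C).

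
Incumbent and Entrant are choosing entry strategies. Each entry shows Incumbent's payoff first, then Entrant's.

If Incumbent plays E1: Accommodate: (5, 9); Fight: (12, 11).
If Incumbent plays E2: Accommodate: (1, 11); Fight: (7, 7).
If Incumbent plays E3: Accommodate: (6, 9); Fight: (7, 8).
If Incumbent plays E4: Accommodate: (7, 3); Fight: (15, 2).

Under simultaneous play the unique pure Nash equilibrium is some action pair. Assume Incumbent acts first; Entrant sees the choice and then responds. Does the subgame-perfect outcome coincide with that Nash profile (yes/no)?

no

Solve by backward induction (Incumbent leads).
- E1: BR = Fight, leader payoff 12.
- E2: BR = Accommodate, leader payoff 1.
- E3: BR = Accommodate, leader payoff 6.
- E4: BR = Accommodate, leader payoff 7.
Maximizing over 12, 1, 6, 7, Incumbent chooses E1. Subgame-perfect outcome: (E1, Fight) with payoffs (12, 11).
Under simultaneous play:
Incumbent's best replies: Accommodate→E4; Fight→E4.
Entrant's best replies: E1→Fight; E2→Accommodate; E3→Accommodate; E4→Accommodate.
Only (E4, Accommodate) has each player best-responding; Nash payoffs (7, 3).
Sequential outcome (E1, Fight) differs from the Nash profile (E4, Accommodate).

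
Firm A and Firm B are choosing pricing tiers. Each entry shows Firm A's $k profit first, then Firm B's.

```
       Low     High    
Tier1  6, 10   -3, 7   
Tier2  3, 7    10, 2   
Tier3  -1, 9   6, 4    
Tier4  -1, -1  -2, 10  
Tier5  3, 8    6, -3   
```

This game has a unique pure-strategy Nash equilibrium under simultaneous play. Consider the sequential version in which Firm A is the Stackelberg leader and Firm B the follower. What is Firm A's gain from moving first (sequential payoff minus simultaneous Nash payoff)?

0

Backward induction with Firm A moving first.
- Tier1: BR = Low, leader payoff 6.
- Tier2: BR = Low, leader payoff 3.
- Tier3: BR = Low, leader payoff -1.
- Tier4: BR = High, leader payoff -2.
- Tier5: BR = Low, leader payoff 3.
Maximizing over 6, 3, -1, -2, 3, Firm A chooses Tier1. Subgame-perfect outcome: (Tier1, Low) with payoffs (6, 10).
Under simultaneous play:
Firm A's best replies: Low→Tier1; High→Tier2.
Firm B's best replies: Tier1→Low; Tier2→Low; Tier3→Low; Tier4→High; Tier5→Low.
Only (Tier1, Low) has each player best-responding; Nash payoffs (6, 10).
Firm A's commitment gain: 6 − 6 = 0.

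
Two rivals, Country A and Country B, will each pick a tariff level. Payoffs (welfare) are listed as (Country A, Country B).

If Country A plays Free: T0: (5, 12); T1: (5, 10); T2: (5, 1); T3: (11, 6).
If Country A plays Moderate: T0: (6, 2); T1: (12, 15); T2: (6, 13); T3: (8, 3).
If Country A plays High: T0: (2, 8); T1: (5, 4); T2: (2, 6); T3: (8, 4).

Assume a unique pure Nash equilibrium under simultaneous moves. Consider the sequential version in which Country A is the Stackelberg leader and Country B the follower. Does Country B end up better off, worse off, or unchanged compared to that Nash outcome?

unchanged

Work backward from Country B's decision.
- Free: Country B compares 12, 10, 1, 6 and picks T0; Country A would get 5.
- Moderate: Country B compares 2, 15, 13, 3 and picks T1; Country A would get 12.
- High: Country B compares 8, 4, 6, 4 and picks T0; Country A would get 2.
Maximizing over 5, 12, 2, Country A chooses Moderate. Subgame-perfect outcome: (Moderate, T1) with payoffs (12, 15).
For the simultaneous game, intersect best replies.
Country A's best replies: T0→Moderate; T1→Moderate; T2→Moderate; T3→Free.
Country B's best replies: Free→T0; Moderate→T1; High→T0.
Only (Moderate, T1) has each player best-responding; Nash payoffs (12, 15).
Country B earns 15 sequentially versus 15 at the Nash outcome: unchanged.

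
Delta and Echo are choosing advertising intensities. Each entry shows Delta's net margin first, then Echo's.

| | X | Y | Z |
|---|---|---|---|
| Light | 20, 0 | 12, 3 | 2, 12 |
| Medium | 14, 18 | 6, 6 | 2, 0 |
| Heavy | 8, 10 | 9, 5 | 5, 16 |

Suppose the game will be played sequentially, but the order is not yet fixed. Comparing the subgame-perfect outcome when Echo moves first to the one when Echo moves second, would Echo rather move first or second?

second

If Delta leads: Echo's best replies are Light→Z, Medium→X, Heavy→Z; Delta's induced payoffs 2, 14, 5; outcome (Medium, X), payoffs (14, 18).
If Echo leads: Delta's best replies are X→Light, Y→Light, Z→Heavy; Echo's induced payoffs 0, 3, 16; outcome (Heavy, Z), payoffs (5, 16).
Echo gets 16 moving first and 18 moving second, so Echo prefers to move second.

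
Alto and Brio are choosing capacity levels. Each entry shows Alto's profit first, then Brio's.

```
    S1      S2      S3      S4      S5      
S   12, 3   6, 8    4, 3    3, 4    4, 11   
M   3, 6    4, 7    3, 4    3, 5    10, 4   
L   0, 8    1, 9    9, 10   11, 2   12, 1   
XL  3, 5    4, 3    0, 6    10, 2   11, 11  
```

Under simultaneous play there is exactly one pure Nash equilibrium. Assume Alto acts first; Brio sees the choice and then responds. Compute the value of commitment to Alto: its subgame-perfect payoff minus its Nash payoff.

2

Work backward from Brio's decision.
- S: BR = S5, leader payoff 4.
- M: BR = S2, leader payoff 4.
- L: BR = S3, leader payoff 9.
- XL: BR = S5, leader payoff 11.
Maximizing over 4, 4, 9, 11, Alto chooses XL. Subgame-perfect outcome: (XL, S5) with payoffs (11, 11).
For the simultaneous game, intersect best replies.
Alto's best replies: S1→S; S2→S; S3→L; S4→L; S5→L.
Brio's best replies: S→S5; M→S2; L→S3; XL→S5.
Only (L, S3) has each player best-responding; Nash payoffs (9, 10).
Alto's commitment gain: 11 − 9 = 2.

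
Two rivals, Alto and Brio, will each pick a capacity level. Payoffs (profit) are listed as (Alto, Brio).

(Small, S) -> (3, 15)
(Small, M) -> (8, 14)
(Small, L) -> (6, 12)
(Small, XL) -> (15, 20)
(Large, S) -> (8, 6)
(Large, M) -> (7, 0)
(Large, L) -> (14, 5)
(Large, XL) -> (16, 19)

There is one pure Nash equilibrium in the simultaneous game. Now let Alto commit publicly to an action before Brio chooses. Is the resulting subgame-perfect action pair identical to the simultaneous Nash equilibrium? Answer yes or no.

Work backward from Brio's decision.
- Small: Brio compares 15, 14, 12, 20 and picks XL; Alto would get 15.
- Large: Brio compares 6, 0, 5, 19 and picks XL; Alto would get 16.
Maximizing over 15, 16, Alto chooses Large. Subgame-perfect outcome: (Large, XL) with payoffs (16, 19).
For the simultaneous game, intersect best replies.
Alto's best replies: S→Large; M→Small; L→Large; XL→Large.
Brio's best replies: Small→XL; Large→XL.
The unique mutual best reply is (Large, XL), giving (16, 19).
Sequential outcome (Large, XL) coincides with the Nash profile (Large, XL).

yes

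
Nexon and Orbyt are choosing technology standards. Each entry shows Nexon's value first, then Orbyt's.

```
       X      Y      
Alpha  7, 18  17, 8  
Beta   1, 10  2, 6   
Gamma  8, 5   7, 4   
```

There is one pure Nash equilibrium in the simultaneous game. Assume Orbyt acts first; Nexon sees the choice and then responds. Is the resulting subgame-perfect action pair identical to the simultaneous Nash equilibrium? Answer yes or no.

no

Solve by backward induction (Orbyt leads).
- X: BR = Gamma, leader payoff 5.
- Y: BR = Alpha, leader payoff 8.
Orbyt's induced payoffs are 5, 8, so Orbyt commits to Y. Subgame-perfect outcome: (Alpha, Y) with payoffs (17, 8).
Now find the simultaneous Nash equilibrium.
Nexon's best replies: X→Gamma; Y→Alpha.
Orbyt's best replies: Alpha→X; Beta→X; Gamma→X.
The unique mutual best reply is (Gamma, X), giving (8, 5).
Sequential outcome (Alpha, Y) differs from the Nash profile (Gamma, X).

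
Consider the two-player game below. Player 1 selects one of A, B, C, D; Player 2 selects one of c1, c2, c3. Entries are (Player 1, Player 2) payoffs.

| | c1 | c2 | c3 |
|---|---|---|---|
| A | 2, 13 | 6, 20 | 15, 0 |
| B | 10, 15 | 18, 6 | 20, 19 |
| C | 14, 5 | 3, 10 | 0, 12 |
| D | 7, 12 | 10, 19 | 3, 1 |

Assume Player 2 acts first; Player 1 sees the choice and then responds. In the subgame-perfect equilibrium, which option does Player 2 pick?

c3

Player 1 best-responds to each possible Player 2 move:
- c1 → Player 1 plays C (best of 2, 10, 14, 7); Player 2 gets 5.
- c2 → Player 1 plays B (best of 6, 18, 3, 10); Player 2 gets 6.
- c3 → Player 1 plays B (best of 15, 20, 0, 3); Player 2 gets 19.
Maximizing over 5, 6, 19, Player 2 chooses c3. Subgame-perfect outcome: (B, c3) with payoffs (20, 19).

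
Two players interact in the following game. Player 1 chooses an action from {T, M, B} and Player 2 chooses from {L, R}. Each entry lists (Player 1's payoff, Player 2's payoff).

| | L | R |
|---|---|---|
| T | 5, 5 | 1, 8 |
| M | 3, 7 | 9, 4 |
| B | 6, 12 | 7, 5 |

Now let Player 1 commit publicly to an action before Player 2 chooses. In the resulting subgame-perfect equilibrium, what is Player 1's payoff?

Backward induction with Player 1 moving first.
- T → Player 2 plays R (best of 5, 8); Player 1 gets 1.
- M → Player 2 plays L (best of 7, 4); Player 1 gets 3.
- B → Player 2 plays L (best of 12, 5); Player 1 gets 6.
Maximizing over 1, 3, 6, Player 1 chooses B. Subgame-perfect outcome: (B, L) with payoffs (6, 12).

6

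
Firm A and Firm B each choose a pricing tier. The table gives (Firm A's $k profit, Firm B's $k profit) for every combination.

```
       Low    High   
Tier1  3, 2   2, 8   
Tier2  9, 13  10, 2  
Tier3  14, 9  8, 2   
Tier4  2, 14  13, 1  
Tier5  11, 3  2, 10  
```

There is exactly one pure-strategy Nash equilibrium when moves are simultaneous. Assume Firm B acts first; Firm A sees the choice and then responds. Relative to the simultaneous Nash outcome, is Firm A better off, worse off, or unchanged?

unchanged

Firm A best-responds to each possible Firm B move:
- Low: Firm A compares 3, 9, 14, 2, 11 and picks Tier3; Firm B would get 9.
- High: Firm A compares 2, 10, 8, 13, 2 and picks Tier4; Firm B would get 1.
Maximizing over 9, 1, Firm B chooses Low. Subgame-perfect outcome: (Tier3, Low) with payoffs (14, 9).
Under simultaneous play:
Firm A's best replies: Low→Tier3; High→Tier4.
Firm B's best replies: Tier1→High; Tier2→Low; Tier3→Low; Tier4→Low; Tier5→High.
The unique mutual best reply is (Tier3, Low), giving (14, 9).
Firm A earns 14 sequentially versus 14 at the Nash outcome: unchanged.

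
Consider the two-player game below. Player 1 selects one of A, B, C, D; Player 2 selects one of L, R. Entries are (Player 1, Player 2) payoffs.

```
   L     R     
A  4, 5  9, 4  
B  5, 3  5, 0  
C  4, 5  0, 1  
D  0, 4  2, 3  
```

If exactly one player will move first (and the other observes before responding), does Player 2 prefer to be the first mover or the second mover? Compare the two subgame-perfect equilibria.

first

If Player 1 leads: Player 2's best replies are A→L, B→L, C→L, D→L; Player 1's induced payoffs 4, 5, 4, 0; outcome (B, L), payoffs (5, 3).
If Player 2 leads: Player 1's best replies are L→B, R→A; Player 2's induced payoffs 3, 4; outcome (A, R), payoffs (9, 4).
Player 2 gets 4 moving first and 3 moving second, so Player 2 prefers to move first.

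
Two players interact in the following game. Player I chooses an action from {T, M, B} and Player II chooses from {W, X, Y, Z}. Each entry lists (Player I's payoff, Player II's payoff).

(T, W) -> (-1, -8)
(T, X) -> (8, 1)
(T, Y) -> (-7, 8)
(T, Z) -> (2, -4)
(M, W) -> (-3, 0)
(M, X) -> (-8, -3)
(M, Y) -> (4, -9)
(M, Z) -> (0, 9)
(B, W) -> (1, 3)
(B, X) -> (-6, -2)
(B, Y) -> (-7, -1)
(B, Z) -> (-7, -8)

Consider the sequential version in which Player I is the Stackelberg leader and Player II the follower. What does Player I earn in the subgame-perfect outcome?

Work backward from Player II's decision.
- T: BR = Y, leader payoff -7.
- M: BR = Z, leader payoff 0.
- B: BR = W, leader payoff 1.
Maximizing over -7, 0, 1, Player I chooses B. Subgame-perfect outcome: (B, W) with payoffs (1, 3).

1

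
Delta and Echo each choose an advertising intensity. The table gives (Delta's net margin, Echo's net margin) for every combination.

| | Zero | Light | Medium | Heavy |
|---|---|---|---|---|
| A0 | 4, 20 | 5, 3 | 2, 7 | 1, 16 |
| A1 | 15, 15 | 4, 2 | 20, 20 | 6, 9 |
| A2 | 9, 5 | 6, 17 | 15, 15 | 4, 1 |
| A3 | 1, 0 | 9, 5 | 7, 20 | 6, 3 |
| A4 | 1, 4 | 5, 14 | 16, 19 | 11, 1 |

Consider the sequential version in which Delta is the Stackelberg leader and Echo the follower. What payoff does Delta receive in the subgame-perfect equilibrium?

Echo best-responds to each possible Delta move:
- A0: Echo compares 20, 3, 7, 16 and picks Zero; Delta would get 4.
- A1: Echo compares 15, 2, 20, 9 and picks Medium; Delta would get 20.
- A2: Echo compares 5, 17, 15, 1 and picks Light; Delta would get 6.
- A3: Echo compares 0, 5, 20, 3 and picks Medium; Delta would get 7.
- A4: Echo compares 4, 14, 19, 1 and picks Medium; Delta would get 16.
Maximizing over 4, 20, 6, 7, 16, Delta chooses A1. Subgame-perfect outcome: (A1, Medium) with payoffs (20, 20).

20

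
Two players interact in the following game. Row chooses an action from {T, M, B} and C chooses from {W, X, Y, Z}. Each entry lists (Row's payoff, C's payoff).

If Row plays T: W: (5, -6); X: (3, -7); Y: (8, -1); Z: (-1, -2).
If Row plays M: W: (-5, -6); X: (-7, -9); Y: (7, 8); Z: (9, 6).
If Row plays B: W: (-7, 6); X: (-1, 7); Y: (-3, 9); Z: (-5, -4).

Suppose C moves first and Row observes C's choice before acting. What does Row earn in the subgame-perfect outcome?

Backward induction with C moving first.
- W → Row plays T (best of 5, -5, -7); C gets -6.
- X → Row plays T (best of 3, -7, -1); C gets -7.
- Y → Row plays T (best of 8, 7, -3); C gets -1.
- Z → Row plays M (best of -1, 9, -5); C gets 6.
C's induced payoffs are -6, -7, -1, 6, so C commits to Z. Subgame-perfect outcome: (M, Z) with payoffs (9, 6).

9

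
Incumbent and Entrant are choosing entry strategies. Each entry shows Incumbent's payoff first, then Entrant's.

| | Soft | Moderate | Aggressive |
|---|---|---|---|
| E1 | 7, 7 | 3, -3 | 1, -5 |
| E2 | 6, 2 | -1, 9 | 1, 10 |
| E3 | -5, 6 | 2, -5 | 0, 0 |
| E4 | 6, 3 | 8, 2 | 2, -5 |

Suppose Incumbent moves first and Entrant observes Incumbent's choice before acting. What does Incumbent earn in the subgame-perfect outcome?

7

Work backward from Entrant's decision.
- E1: Entrant compares 7, -3, -5 and picks Soft; Incumbent would get 7.
- E2: Entrant compares 2, 9, 10 and picks Aggressive; Incumbent would get 1.
- E3: Entrant compares 6, -5, 0 and picks Soft; Incumbent would get -5.
- E4: Entrant compares 3, 2, -5 and picks Soft; Incumbent would get 6.
Maximizing over 7, 1, -5, 6, Incumbent chooses E1. Subgame-perfect outcome: (E1, Soft) with payoffs (7, 7).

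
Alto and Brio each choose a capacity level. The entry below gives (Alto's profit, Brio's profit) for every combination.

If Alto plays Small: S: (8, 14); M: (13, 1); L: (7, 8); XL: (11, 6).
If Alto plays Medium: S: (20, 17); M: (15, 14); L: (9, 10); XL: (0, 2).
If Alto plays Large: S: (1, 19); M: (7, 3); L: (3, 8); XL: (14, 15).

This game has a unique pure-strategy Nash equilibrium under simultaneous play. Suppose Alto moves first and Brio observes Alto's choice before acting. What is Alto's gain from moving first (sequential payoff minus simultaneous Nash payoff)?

Solve by backward induction (Alto leads).
- Small: BR = S, leader payoff 8.
- Medium: BR = S, leader payoff 20.
- Large: BR = S, leader payoff 1.
Among 8, 20, 1, the best is 20 at Medium. Subgame-perfect outcome: (Medium, S) with payoffs (20, 17).
Under simultaneous play:
Alto's best replies: S→Medium; M→Medium; L→Medium; XL→Large.
Brio's best replies: Small→S; Medium→S; Large→S.
Only (Medium, S) has each player best-responding; Nash payoffs (20, 17).
Alto's commitment gain: 20 − 20 = 0.

0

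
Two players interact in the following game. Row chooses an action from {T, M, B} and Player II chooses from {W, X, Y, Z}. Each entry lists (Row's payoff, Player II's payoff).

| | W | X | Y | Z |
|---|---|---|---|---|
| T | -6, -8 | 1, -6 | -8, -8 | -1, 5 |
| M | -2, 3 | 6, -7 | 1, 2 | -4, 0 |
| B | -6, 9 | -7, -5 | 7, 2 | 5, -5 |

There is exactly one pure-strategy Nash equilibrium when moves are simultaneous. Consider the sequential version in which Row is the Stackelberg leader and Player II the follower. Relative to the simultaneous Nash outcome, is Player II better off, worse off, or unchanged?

better off

Work backward from Player II's decision.
- T → Player II plays Z (best of -8, -6, -8, 5); Row gets -1.
- M → Player II plays W (best of 3, -7, 2, 0); Row gets -2.
- B → Player II plays W (best of 9, -5, 2, -5); Row gets -6.
Maximizing over -1, -2, -6, Row chooses T. Subgame-perfect outcome: (T, Z) with payoffs (-1, 5).
Under simultaneous play:
Row's best replies: W→M; X→M; Y→B; Z→B.
Player II's best replies: T→Z; M→W; B→W.
Only (M, W) has each player best-responding; Nash payoffs (-2, 3).
Player II earns 5 sequentially versus 3 at the Nash outcome: better off.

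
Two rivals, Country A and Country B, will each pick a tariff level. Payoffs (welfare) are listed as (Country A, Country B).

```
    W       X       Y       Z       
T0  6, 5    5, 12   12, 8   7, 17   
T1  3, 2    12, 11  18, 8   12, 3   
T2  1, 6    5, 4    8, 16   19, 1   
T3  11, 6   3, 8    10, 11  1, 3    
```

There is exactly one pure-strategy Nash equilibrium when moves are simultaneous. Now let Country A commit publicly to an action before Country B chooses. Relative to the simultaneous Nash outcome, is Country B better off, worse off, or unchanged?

Country B best-responds to each possible Country A move:
- T0 → Country B plays Z (best of 5, 12, 8, 17); Country A gets 7.
- T1 → Country B plays X (best of 2, 11, 8, 3); Country A gets 12.
- T2 → Country B plays Y (best of 6, 4, 16, 1); Country A gets 8.
- T3 → Country B plays Y (best of 6, 8, 11, 3); Country A gets 10.
Maximizing over 7, 12, 8, 10, Country A chooses T1. Subgame-perfect outcome: (T1, X) with payoffs (12, 11).
Now find the simultaneous Nash equilibrium.
Country A's best replies: W→T3; X→T1; Y→T1; Z→T2.
Country B's best replies: T0→Z; T1→X; T2→Y; T3→Y.
Only (T1, X) has each player best-responding; Nash payoffs (12, 11).
Country B earns 11 sequentially versus 11 at the Nash outcome: unchanged.

unchanged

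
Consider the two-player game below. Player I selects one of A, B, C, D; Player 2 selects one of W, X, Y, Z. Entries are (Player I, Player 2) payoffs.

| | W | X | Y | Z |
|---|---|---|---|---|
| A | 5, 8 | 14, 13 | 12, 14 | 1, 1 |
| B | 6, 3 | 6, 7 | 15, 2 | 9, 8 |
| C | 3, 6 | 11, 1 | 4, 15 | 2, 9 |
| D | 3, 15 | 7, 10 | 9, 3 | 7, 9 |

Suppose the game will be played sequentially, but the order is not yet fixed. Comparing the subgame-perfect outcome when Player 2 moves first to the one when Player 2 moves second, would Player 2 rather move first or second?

If Player I leads: Player 2's best replies are A→Y, B→Z, C→Y, D→W; Player I's induced payoffs 12, 9, 4, 3; outcome (A, Y), payoffs (12, 14).
If Player 2 leads: Player I's best replies are W→B, X→A, Y→B, Z→B; Player 2's induced payoffs 3, 13, 2, 8; outcome (A, X), payoffs (14, 13).
Player 2 gets 13 moving first and 14 moving second, so Player 2 prefers to move second.

second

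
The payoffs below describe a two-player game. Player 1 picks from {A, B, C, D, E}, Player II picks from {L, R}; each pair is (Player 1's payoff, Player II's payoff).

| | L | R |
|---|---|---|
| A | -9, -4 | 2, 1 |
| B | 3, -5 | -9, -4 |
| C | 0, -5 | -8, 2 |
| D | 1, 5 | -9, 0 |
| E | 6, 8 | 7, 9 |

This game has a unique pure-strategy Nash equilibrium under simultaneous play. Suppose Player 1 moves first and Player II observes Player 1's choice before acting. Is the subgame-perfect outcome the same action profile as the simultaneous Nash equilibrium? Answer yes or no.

Solve by backward induction (Player 1 leads).
- A: Player II compares -4, 1 and picks R; Player 1 would get 2.
- B: Player II compares -5, -4 and picks R; Player 1 would get -9.
- C: Player II compares -5, 2 and picks R; Player 1 would get -8.
- D: Player II compares 5, 0 and picks L; Player 1 would get 1.
- E: Player II compares 8, 9 and picks R; Player 1 would get 7.
Among 2, -9, -8, 1, 7, the best is 7 at E. Subgame-perfect outcome: (E, R) with payoffs (7, 9).
For the simultaneous game, intersect best replies.
Player 1's best replies: L→E; R→E.
Player II's best replies: A→R; B→R; C→R; D→L; E→R.
The unique mutual best reply is (E, R), giving (7, 9).
Sequential outcome (E, R) coincides with the Nash profile (E, R).

yes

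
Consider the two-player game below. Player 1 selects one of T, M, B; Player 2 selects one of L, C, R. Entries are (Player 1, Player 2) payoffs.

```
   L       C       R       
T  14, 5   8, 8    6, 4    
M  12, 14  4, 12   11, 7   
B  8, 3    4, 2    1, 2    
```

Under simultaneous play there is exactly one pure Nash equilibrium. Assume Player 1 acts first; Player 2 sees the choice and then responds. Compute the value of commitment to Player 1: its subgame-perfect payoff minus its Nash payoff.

Backward induction with Player 1 moving first.
- T → Player 2 plays C (best of 5, 8, 4); Player 1 gets 8.
- M → Player 2 plays L (best of 14, 12, 7); Player 1 gets 12.
- B → Player 2 plays L (best of 3, 2, 2); Player 1 gets 8.
Maximizing over 8, 12, 8, Player 1 chooses M. Subgame-perfect outcome: (M, L) with payoffs (12, 14).
Now find the simultaneous Nash equilibrium.
Player 1's best replies: L→T; C→T; R→M.
Player 2's best replies: T→C; M→L; B→L.
The unique mutual best reply is (T, C), giving (8, 8).
Player 1's commitment gain: 12 − 8 = 4.

4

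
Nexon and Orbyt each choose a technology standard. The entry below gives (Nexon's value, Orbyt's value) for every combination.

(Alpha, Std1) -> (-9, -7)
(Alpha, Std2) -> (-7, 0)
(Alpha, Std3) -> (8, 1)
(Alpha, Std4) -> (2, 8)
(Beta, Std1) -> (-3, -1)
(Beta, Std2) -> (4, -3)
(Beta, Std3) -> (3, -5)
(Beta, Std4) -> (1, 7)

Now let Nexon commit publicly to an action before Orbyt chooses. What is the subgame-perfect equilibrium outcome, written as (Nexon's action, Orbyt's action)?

(Alpha, Std4)

Backward induction with Nexon moving first.
- Alpha: BR = Std4, leader payoff 2.
- Beta: BR = Std4, leader payoff 1.
Among 2, 1, the best is 2 at Alpha. Subgame-perfect outcome: (Alpha, Std4) with payoffs (2, 8).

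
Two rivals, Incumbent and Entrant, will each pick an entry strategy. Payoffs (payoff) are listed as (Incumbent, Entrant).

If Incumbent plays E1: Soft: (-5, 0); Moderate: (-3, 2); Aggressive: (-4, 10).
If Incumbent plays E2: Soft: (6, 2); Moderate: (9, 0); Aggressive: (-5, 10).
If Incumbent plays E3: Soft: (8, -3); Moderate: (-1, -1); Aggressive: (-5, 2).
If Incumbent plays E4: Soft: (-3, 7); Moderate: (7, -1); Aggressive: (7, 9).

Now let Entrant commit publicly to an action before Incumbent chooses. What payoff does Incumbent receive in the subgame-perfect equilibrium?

Incumbent best-responds to each possible Entrant move:
- Soft: Incumbent compares -5, 6, 8, -3 and picks E3; Entrant would get -3.
- Moderate: Incumbent compares -3, 9, -1, 7 and picks E2; Entrant would get 0.
- Aggressive: Incumbent compares -4, -5, -5, 7 and picks E4; Entrant would get 9.
Maximizing over -3, 0, 9, Entrant chooses Aggressive. Subgame-perfect outcome: (E4, Aggressive) with payoffs (7, 9).

7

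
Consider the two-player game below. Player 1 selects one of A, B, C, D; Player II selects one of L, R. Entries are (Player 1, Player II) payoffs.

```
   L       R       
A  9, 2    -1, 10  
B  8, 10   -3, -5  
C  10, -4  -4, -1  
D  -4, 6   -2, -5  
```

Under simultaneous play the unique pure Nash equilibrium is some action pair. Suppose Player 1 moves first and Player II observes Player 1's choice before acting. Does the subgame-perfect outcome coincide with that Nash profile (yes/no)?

no

Work backward from Player II's decision.
- A → Player II plays R (best of 2, 10); Player 1 gets -1.
- B → Player II plays L (best of 10, -5); Player 1 gets 8.
- C → Player II plays R (best of -4, -1); Player 1 gets -4.
- D → Player II plays L (best of 6, -5); Player 1 gets -4.
Maximizing over -1, 8, -4, -4, Player 1 chooses B. Subgame-perfect outcome: (B, L) with payoffs (8, 10).
For the simultaneous game, intersect best replies.
Player 1's best replies: L→C; R→A.
Player II's best replies: A→R; B→L; C→R; D→L.
The unique mutual best reply is (A, R), giving (-1, 10).
Sequential outcome (B, L) differs from the Nash profile (A, R).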